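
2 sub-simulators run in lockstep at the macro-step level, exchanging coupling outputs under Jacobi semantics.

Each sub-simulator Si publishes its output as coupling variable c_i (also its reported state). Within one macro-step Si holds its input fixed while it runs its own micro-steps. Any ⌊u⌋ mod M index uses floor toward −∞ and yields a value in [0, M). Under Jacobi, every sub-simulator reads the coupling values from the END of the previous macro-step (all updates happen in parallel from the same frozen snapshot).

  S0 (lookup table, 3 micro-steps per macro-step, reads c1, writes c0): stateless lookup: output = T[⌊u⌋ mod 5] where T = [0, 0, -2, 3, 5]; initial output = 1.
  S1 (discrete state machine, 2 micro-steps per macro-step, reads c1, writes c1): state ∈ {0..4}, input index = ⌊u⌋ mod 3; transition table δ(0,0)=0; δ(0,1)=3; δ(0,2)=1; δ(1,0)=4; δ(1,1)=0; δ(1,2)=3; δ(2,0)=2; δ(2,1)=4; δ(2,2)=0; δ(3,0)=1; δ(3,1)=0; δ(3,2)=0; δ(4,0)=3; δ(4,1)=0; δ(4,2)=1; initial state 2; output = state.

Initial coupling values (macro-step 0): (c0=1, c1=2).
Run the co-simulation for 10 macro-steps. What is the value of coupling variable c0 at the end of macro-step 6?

c0 at macro-step 6 = 5

macro 1: S0 reads c1=2 → after 3×micro: -2; S1 reads c1=2 → after 2×micro: 1 ⇒ (c0=-2, c1=1)
macro 2: S0 reads c1=1 → after 3×micro: 0; S1 reads c1=1 → after 2×micro: 3 ⇒ (c0=0, c1=3)
macro 3: S0 reads c1=3 → after 3×micro: 3; S1 reads c1=3 → after 2×micro: 4 ⇒ (c0=3, c1=4)
macro 4: S0 reads c1=4 → after 3×micro: 5; S1 reads c1=4 → after 2×micro: 3 ⇒ (c0=5, c1=3)
macro 5: S0 reads c1=3 → after 3×micro: 3; S1 reads c1=3 → after 2×micro: 4 ⇒ (c0=3, c1=4)
macro 6: S0 reads c1=4 → after 3×micro: 5; S1 reads c1=4 → after 2×micro: 3 ⇒ (c0=5, c1=3)
macro 7: S0 reads c1=3 → after 3×micro: 3; S1 reads c1=3 → after 2×micro: 4 ⇒ (c0=3, c1=4)
macro 8: S0 reads c1=4 → after 3×micro: 5; S1 reads c1=4 → after 2×micro: 3 ⇒ (c0=5, c1=3)
macro 9: S0 reads c1=3 → after 3×micro: 3; S1 reads c1=3 → after 2×micro: 4 ⇒ (c0=3, c1=4)
macro 10: S0 reads c1=4 → after 3×micro: 5; S1 reads c1=4 → after 2×micro: 3 ⇒ (c0=5, c1=3)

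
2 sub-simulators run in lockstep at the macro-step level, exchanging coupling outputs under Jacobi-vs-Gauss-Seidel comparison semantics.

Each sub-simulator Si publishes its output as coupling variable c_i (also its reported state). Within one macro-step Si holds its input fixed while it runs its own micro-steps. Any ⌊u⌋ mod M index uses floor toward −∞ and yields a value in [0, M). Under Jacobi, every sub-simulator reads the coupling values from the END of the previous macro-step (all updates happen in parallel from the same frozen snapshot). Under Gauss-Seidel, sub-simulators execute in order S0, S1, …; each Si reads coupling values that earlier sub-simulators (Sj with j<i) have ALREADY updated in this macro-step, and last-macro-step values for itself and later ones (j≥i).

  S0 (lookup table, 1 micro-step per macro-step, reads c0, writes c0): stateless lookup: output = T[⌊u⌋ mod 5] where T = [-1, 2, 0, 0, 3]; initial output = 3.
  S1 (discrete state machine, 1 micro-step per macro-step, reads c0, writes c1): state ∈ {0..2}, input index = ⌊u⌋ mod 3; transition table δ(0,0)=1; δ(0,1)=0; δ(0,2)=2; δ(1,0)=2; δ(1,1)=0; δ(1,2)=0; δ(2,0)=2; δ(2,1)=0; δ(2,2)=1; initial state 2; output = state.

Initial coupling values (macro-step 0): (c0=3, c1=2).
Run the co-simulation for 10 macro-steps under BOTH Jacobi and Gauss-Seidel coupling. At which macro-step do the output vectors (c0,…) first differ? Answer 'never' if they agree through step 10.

[Jacobi] macro 1: S0 reads c0=3 → after 1×micro: 0; S1 reads c0=3 → after 1×micro: 2 ⇒ (c0=0, c1=2)
[Jacobi] macro 2: S0 reads c0=0 → after 1×micro: -1; S1 reads c0=0 → after 1×micro: 2 ⇒ (c0=-1, c1=2)
[Jacobi] macro 3: S0 reads c0=-1 → after 1×micro: 3; S1 reads c0=-1 → after 1×micro: 1 ⇒ (c0=3, c1=1)
[Jacobi] macro 4: S0 reads c0=3 → after 1×micro: 0; S1 reads c0=3 → after 1×micro: 2 ⇒ (c0=0, c1=2)
[Jacobi] macro 5: S0 reads c0=0 → after 1×micro: -1; S1 reads c0=0 → after 1×micro: 2 ⇒ (c0=-1, c1=2)
[Jacobi] macro 6: S0 reads c0=-1 → after 1×micro: 3; S1 reads c0=-1 → after 1×micro: 1 ⇒ (c0=3, c1=1)
[Jacobi] macro 7: S0 reads c0=3 → after 1×micro: 0; S1 reads c0=3 → after 1×micro: 2 ⇒ (c0=0, c1=2)
[Jacobi] macro 8: S0 reads c0=0 → after 1×micro: -1; S1 reads c0=0 → after 1×micro: 2 ⇒ (c0=-1, c1=2)
[Jacobi] macro 9: S0 reads c0=-1 → after 1×micro: 3; S1 reads c0=-1 → after 1×micro: 1 ⇒ (c0=3, c1=1)
[Jacobi] macro 10: S0 reads c0=3 → after 1×micro: 0; S1 reads c0=3 → after 1×micro: 2 ⇒ (c0=0, c1=2)
[Gauss-Seidel] macro 1: S0 reads c0=3 → after 1×micro: 0; S1 reads c0=0 → after 1×micro: 2 ⇒ (c0=0, c1=2)
[Gauss-Seidel] macro 2: S0 reads c0=0 → after 1×micro: -1; S1 reads c0=-1 → after 1×micro: 1 ⇒ (c0=-1, c1=1)
[Gauss-Seidel] macro 3: S0 reads c0=-1 → after 1×micro: 3; S1 reads c0=3 → after 1×micro: 2 ⇒ (c0=3, c1=2)
[Gauss-Seidel] macro 4: S0 reads c0=3 → after 1×micro: 0; S1 reads c0=0 → after 1×micro: 2 ⇒ (c0=0, c1=2)
[Gauss-Seidel] macro 5: S0 reads c0=0 → after 1×micro: -1; S1 reads c0=-1 → after 1×micro: 1 ⇒ (c0=-1, c1=1)
[Gauss-Seidel] macro 6: S0 reads c0=-1 → after 1×micro: 3; S1 reads c0=3 → after 1×micro: 2 ⇒ (c0=3, c1=2)
[Gauss-Seidel] macro 7: S0 reads c0=3 → after 1×micro: 0; S1 reads c0=0 → after 1×micro: 2 ⇒ (c0=0, c1=2)
[Gauss-Seidel] macro 8: S0 reads c0=0 → after 1×micro: -1; S1 reads c0=-1 → after 1×micro: 1 ⇒ (c0=-1, c1=1)
[Gauss-Seidel] macro 9: S0 reads c0=-1 → after 1×micro: 3; S1 reads c0=3 → after 1×micro: 2 ⇒ (c0=3, c1=2)
[Gauss-Seidel] macro 10: S0 reads c0=3 → after 1×micro: 0; S1 reads c0=0 → after 1×micro: 2 ⇒ (c0=0, c1=2)

first divergence at macro-step: 2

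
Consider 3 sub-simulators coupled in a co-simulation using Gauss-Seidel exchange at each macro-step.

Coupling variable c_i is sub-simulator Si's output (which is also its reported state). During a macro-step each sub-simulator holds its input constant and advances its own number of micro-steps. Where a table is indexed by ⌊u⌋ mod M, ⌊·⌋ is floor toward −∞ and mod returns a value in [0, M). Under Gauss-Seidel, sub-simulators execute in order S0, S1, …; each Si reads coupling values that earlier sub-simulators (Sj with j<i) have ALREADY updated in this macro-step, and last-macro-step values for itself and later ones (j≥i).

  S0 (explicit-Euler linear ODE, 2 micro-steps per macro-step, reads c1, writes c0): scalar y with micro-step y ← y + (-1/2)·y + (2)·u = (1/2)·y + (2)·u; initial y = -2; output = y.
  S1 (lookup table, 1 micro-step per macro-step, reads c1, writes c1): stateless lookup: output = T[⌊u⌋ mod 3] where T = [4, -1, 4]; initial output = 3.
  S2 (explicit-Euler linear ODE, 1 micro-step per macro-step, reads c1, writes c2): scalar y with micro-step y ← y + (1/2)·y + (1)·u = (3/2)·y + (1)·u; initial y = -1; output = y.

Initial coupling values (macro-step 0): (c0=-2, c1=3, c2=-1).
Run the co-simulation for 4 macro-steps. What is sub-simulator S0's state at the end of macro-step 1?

S0 state at macro-step 1 = 17/2

macro 1: S0 reads c1=3 → after 2×micro: 17/2; S1 reads c1=3 → after 1×micro: 4; S2 reads c1=4 → after 1×micro: 5/2 ⇒ (c0=17/2, c1=4, c2=5/2)
macro 2: S0 reads c1=4 → after 2×micro: 113/8; S1 reads c1=4 → after 1×micro: -1; S2 reads c1=-1 → after 1×micro: 11/4 ⇒ (c0=113/8, c1=-1, c2=11/4)
macro 3: S0 reads c1=-1 → after 2×micro: 17/32; S1 reads c1=-1 → after 1×micro: 4; S2 reads c1=4 → after 1×micro: 65/8 ⇒ (c0=17/32, c1=4, c2=65/8)
macro 4: S0 reads c1=4 → after 2×micro: 1553/128; S1 reads c1=4 → after 1×micro: -1; S2 reads c1=-1 → after 1×micro: 179/16 ⇒ (c0=1553/128, c1=-1, c2=179/16)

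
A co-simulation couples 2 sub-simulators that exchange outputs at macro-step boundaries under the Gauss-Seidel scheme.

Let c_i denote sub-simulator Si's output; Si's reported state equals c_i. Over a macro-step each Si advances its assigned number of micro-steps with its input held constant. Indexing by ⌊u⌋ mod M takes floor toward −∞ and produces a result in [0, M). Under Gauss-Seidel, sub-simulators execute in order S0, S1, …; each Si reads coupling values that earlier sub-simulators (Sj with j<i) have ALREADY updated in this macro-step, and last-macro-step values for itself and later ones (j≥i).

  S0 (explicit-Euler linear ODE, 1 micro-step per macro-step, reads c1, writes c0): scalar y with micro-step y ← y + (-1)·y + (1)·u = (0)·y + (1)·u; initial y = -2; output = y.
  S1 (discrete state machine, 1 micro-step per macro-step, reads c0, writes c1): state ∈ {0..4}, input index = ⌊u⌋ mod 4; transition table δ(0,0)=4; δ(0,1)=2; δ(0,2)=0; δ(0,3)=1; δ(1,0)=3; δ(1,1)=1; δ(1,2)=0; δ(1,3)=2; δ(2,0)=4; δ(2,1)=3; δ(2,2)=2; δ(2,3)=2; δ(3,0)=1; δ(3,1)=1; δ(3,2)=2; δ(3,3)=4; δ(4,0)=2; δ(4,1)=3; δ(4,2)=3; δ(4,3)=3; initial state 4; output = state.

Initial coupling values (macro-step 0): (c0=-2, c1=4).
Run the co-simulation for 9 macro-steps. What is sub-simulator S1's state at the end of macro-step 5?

macro 1: S0 reads c1=4 → after 1×micro: 4; S1 reads c0=4 → after 1×micro: 2 ⇒ (c0=4, c1=2)
macro 2: S0 reads c1=2 → after 1×micro: 2; S1 reads c0=2 → after 1×micro: 2 ⇒ (c0=2, c1=2)
macro 3: S0 reads c1=2 → after 1×micro: 2; S1 reads c0=2 → after 1×micro: 2 ⇒ (c0=2, c1=2)
macro 4: S0 reads c1=2 → after 1×micro: 2; S1 reads c0=2 → after 1×micro: 2 ⇒ (c0=2, c1=2)
macro 5: S0 reads c1=2 → after 1×micro: 2; S1 reads c0=2 → after 1×micro: 2 ⇒ (c0=2, c1=2)
macro 6: S0 reads c1=2 → after 1×micro: 2; S1 reads c0=2 → after 1×micro: 2 ⇒ (c0=2, c1=2)
macro 7: S0 reads c1=2 → after 1×micro: 2; S1 reads c0=2 → after 1×micro: 2 ⇒ (c0=2, c1=2)
macro 8: S0 reads c1=2 → after 1×micro: 2; S1 reads c0=2 → after 1×micro: 2 ⇒ (c0=2, c1=2)
macro 9: S0 reads c1=2 → after 1×micro: 2; S1 reads c0=2 → after 1×micro: 2 ⇒ (c0=2, c1=2)

S1 state at macro-step 5 = 2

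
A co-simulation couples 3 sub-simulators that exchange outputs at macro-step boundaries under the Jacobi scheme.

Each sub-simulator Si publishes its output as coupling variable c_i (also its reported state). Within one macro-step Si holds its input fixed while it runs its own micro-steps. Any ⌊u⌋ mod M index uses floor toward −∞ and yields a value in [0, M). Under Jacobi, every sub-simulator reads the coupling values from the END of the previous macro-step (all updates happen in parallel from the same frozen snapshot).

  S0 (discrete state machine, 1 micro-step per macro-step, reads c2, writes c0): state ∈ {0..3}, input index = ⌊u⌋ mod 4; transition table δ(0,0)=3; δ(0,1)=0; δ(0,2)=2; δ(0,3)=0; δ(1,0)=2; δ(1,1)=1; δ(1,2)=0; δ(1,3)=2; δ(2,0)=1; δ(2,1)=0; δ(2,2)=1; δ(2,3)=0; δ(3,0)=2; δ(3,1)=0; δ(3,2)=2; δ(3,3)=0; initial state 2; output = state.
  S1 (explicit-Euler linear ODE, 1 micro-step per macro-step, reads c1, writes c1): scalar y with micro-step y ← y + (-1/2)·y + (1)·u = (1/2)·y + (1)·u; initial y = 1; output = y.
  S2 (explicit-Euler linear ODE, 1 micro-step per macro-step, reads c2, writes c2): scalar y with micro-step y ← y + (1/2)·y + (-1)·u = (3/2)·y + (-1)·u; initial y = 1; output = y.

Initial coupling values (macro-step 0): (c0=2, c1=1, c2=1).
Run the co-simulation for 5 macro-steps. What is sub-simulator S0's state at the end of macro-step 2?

S0 state at macro-step 2 = 3

macro 1: S0 reads c2=1 → after 1×micro: 0; S1 reads c1=1 → after 1×micro: 3/2; S2 reads c2=1 → after 1×micro: 1/2 ⇒ (c0=0, c1=3/2, c2=1/2)
macro 2: S0 reads c2=1/2 → after 1×micro: 3; S1 reads c1=3/2 → after 1×micro: 9/4; S2 reads c2=1/2 → after 1×micro: 1/4 ⇒ (c0=3, c1=9/4, c2=1/4)
macro 3: S0 reads c2=1/4 → after 1×micro: 2; S1 reads c1=9/4 → after 1×micro: 27/8; S2 reads c2=1/4 → after 1×micro: 1/8 ⇒ (c0=2, c1=27/8, c2=1/8)
macro 4: S0 reads c2=1/8 → after 1×micro: 1; S1 reads c1=27/8 → after 1×micro: 81/16; S2 reads c2=1/8 → after 1×micro: 1/16 ⇒ (c0=1, c1=81/16, c2=1/16)
macro 5: S0 reads c2=1/16 → after 1×micro: 2; S1 reads c1=81/16 → after 1×micro: 243/32; S2 reads c2=1/16 → after 1×micro: 1/32 ⇒ (c0=2, c1=243/32, c2=1/32)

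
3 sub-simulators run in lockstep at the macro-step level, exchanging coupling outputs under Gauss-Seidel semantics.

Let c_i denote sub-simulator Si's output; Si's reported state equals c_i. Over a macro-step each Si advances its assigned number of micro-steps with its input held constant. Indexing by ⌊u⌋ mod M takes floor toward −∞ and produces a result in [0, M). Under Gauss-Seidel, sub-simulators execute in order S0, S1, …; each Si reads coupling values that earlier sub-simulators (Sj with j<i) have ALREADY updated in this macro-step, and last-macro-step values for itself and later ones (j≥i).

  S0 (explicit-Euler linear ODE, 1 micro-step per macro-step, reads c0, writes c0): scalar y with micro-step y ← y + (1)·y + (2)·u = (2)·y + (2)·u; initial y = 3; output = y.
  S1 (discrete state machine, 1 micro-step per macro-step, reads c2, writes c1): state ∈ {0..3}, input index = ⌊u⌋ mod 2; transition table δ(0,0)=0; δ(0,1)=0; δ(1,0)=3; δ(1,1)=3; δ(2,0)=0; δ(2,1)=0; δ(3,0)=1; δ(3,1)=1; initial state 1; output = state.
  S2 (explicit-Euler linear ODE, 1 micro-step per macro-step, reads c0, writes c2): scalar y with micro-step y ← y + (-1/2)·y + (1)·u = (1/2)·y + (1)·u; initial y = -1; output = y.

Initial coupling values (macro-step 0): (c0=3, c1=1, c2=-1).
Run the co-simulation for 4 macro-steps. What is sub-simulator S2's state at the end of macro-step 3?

S2 state at macro-step 3 = 1751/8

macro 1: S0 reads c0=3 → after 1×micro: 12; S1 reads c2=-1 → after 1×micro: 3; S2 reads c0=12 → after 1×micro: 23/2 ⇒ (c0=12, c1=3, c2=23/2)
macro 2: S0 reads c0=12 → after 1×micro: 48; S1 reads c2=23/2 → after 1×micro: 1; S2 reads c0=48 → after 1×micro: 215/4 ⇒ (c0=48, c1=1, c2=215/4)
macro 3: S0 reads c0=48 → after 1×micro: 192; S1 reads c2=215/4 → after 1×micro: 3; S2 reads c0=192 → after 1×micro: 1751/8 ⇒ (c0=192, c1=3, c2=1751/8)
macro 4: S0 reads c0=192 → after 1×micro: 768; S1 reads c2=1751/8 → after 1×micro: 1; S2 reads c0=768 → after 1×micro: 14039/16 ⇒ (c0=768, c1=1, c2=14039/16)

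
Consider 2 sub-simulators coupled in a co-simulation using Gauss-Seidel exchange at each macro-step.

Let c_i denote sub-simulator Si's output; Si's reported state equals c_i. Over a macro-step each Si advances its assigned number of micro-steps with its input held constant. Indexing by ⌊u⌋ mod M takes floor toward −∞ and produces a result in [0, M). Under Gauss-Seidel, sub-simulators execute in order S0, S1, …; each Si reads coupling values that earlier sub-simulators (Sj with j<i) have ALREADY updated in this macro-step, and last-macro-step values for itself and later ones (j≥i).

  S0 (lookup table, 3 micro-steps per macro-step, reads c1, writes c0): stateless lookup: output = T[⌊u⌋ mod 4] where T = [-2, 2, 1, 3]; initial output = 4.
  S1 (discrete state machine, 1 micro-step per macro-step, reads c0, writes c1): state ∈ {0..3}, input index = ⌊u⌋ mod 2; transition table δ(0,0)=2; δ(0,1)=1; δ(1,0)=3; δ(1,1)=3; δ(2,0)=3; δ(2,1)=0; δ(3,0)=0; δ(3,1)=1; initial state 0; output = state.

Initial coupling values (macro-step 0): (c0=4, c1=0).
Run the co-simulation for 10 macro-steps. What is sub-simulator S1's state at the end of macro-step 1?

macro 1: S0 reads c1=0 → after 3×micro: -2; S1 reads c0=-2 → after 1×micro: 2 ⇒ (c0=-2, c1=2)
macro 2: S0 reads c1=2 → after 3×micro: 1; S1 reads c0=1 → after 1×micro: 0 ⇒ (c0=1, c1=0)
macro 3: S0 reads c1=0 → after 3×micro: -2; S1 reads c0=-2 → after 1×micro: 2 ⇒ (c0=-2, c1=2)
macro 4: S0 reads c1=2 → after 3×micro: 1; S1 reads c0=1 → after 1×micro: 0 ⇒ (c0=1, c1=0)
macro 5: S0 reads c1=0 → after 3×micro: -2; S1 reads c0=-2 → after 1×micro: 2 ⇒ (c0=-2, c1=2)
macro 6: S0 reads c1=2 → after 3×micro: 1; S1 reads c0=1 → after 1×micro: 0 ⇒ (c0=1, c1=0)
macro 7: S0 reads c1=0 → after 3×micro: -2; S1 reads c0=-2 → after 1×micro: 2 ⇒ (c0=-2, c1=2)
macro 8: S0 reads c1=2 → after 3×micro: 1; S1 reads c0=1 → after 1×micro: 0 ⇒ (c0=1, c1=0)
macro 9: S0 reads c1=0 → after 3×micro: -2; S1 reads c0=-2 → after 1×micro: 2 ⇒ (c0=-2, c1=2)
macro 10: S0 reads c1=2 → after 3×micro: 1; S1 reads c0=1 → after 1×micro: 0 ⇒ (c0=1, c1=0)

S1 state at macro-step 1 = 2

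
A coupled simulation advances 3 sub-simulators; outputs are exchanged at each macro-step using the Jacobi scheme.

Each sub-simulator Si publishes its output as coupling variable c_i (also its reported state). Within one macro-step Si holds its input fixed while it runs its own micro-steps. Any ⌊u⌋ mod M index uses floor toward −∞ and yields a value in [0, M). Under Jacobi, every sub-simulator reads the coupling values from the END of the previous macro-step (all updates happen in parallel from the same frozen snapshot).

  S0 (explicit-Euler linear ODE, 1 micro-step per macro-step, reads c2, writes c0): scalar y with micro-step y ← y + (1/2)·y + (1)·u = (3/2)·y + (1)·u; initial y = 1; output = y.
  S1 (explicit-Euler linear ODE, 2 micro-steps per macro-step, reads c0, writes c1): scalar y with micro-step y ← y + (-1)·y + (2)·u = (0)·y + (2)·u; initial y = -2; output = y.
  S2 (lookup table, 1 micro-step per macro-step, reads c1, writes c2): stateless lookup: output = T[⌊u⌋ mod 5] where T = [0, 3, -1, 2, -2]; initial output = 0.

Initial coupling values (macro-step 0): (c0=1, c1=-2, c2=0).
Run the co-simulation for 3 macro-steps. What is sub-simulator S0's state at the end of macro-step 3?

S0 state at macro-step 3 = 43/8

macro 1: S0 reads c2=0 → after 1×micro: 3/2; S1 reads c0=1 → after 2×micro: 2; S2 reads c1=-2 → after 1×micro: 2 ⇒ (c0=3/2, c1=2, c2=2)
macro 2: S0 reads c2=2 → after 1×micro: 17/4; S1 reads c0=3/2 → after 2×micro: 3; S2 reads c1=2 → after 1×micro: -1 ⇒ (c0=17/4, c1=3, c2=-1)
macro 3: S0 reads c2=-1 → after 1×micro: 43/8; S1 reads c0=17/4 → after 2×micro: 17/2; S2 reads c1=3 → after 1×micro: 2 ⇒ (c0=43/8, c1=17/2, c2=2)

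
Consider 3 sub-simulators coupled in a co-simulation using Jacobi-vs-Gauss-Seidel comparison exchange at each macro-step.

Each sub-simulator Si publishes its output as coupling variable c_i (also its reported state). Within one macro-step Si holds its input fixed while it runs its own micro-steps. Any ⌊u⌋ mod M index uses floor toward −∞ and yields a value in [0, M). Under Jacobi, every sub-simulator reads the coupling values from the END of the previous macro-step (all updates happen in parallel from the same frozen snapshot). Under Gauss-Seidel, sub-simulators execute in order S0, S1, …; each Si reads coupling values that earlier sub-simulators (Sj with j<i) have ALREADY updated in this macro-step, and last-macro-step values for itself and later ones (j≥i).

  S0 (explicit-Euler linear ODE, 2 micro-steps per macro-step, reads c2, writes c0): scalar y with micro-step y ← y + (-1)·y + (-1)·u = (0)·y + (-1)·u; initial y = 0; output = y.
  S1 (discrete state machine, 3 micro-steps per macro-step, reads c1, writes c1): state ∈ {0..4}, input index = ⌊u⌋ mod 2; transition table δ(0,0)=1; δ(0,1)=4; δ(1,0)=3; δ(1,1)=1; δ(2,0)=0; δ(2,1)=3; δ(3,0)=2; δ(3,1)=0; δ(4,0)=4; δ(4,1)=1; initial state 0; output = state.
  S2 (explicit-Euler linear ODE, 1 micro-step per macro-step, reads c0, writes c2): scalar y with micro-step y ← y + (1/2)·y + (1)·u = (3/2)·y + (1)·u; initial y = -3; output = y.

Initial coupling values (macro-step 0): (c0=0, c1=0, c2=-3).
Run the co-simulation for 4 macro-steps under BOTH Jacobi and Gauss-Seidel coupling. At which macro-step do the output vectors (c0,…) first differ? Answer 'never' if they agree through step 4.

first divergence at macro-step: 1

[Jacobi] macro 1: S0 reads c2=-3 → after 2×micro: 3; S1 reads c1=0 → after 3×micro: 2; S2 reads c0=0 → after 1×micro: -9/2 ⇒ (c0=3, c1=2, c2=-9/2)
[Jacobi] macro 2: S0 reads c2=-9/2 → after 2×micro: 9/2; S1 reads c1=2 → after 3×micro: 3; S2 reads c0=3 → after 1×micro: -15/4 ⇒ (c0=9/2, c1=3, c2=-15/4)
[Jacobi] macro 3: S0 reads c2=-15/4 → after 2×micro: 15/4; S1 reads c1=3 → after 3×micro: 1; S2 reads c0=9/2 → after 1×micro: -9/8 ⇒ (c0=15/4, c1=1, c2=-9/8)
[Jacobi] macro 4: S0 reads c2=-9/8 → after 2×micro: 9/8; S1 reads c1=1 → after 3×micro: 1; S2 reads c0=15/4 → after 1×micro: 33/16 ⇒ (c0=9/8, c1=1, c2=33/16)
[Gauss-Seidel] macro 1: S0 reads c2=-3 → after 2×micro: 3; S1 reads c1=0 → after 3×micro: 2; S2 reads c0=3 → after 1×micro: -3/2 ⇒ (c0=3, c1=2, c2=-3/2)
[Gauss-Seidel] macro 2: S0 reads c2=-3/2 → after 2×micro: 3/2; S1 reads c1=2 → after 3×micro: 3; S2 reads c0=3/2 → after 1×micro: -3/4 ⇒ (c0=3/2, c1=3, c2=-3/4)
[Gauss-Seidel] macro 3: S0 reads c2=-3/4 → after 2×micro: 3/4; S1 reads c1=3 → after 3×micro: 1; S2 reads c0=3/4 → after 1×micro: -3/8 ⇒ (c0=3/4, c1=1, c2=-3/8)
[Gauss-Seidel] macro 4: S0 reads c2=-3/8 → after 2×micro: 3/8; S1 reads c1=1 → after 3×micro: 1; S2 reads c0=3/8 → after 1×micro: -3/16 ⇒ (c0=3/8, c1=1, c2=-3/16)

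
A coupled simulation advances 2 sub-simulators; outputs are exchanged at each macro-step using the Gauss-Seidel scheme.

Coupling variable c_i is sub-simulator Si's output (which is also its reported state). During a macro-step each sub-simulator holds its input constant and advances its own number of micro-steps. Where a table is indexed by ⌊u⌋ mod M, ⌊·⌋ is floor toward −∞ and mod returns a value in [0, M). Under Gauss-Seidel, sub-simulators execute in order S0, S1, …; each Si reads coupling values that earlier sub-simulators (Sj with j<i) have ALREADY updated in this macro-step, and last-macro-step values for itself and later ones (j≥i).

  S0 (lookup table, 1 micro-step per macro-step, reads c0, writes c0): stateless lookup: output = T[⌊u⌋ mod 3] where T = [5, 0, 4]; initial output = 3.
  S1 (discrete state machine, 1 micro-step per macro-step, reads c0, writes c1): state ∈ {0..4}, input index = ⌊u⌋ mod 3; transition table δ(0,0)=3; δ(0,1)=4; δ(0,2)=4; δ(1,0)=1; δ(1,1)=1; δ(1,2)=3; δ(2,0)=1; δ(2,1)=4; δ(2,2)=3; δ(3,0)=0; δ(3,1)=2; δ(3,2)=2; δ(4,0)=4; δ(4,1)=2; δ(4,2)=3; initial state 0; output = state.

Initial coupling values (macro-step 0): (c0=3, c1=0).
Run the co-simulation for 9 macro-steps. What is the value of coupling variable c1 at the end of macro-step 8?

c1 at macro-step 8 = 2

macro 1: S0 reads c0=3 → after 1×micro: 5; S1 reads c0=5 → after 1×micro: 4 ⇒ (c0=5, c1=4)
macro 2: S0 reads c0=5 → after 1×micro: 4; S1 reads c0=4 → after 1×micro: 2 ⇒ (c0=4, c1=2)
macro 3: S0 reads c0=4 → after 1×micro: 0; S1 reads c0=0 → after 1×micro: 1 ⇒ (c0=0, c1=1)
macro 4: S0 reads c0=0 → after 1×micro: 5; S1 reads c0=5 → after 1×micro: 3 ⇒ (c0=5, c1=3)
macro 5: S0 reads c0=5 → after 1×micro: 4; S1 reads c0=4 → after 1×micro: 2 ⇒ (c0=4, c1=2)
macro 6: S0 reads c0=4 → after 1×micro: 0; S1 reads c0=0 → after 1×micro: 1 ⇒ (c0=0, c1=1)
macro 7: S0 reads c0=0 → after 1×micro: 5; S1 reads c0=5 → after 1×micro: 3 ⇒ (c0=5, c1=3)
macro 8: S0 reads c0=5 → after 1×micro: 4; S1 reads c0=4 → after 1×micro: 2 ⇒ (c0=4, c1=2)
macro 9: S0 reads c0=4 → after 1×micro: 0; S1 reads c0=0 → after 1×micro: 1 ⇒ (c0=0, c1=1)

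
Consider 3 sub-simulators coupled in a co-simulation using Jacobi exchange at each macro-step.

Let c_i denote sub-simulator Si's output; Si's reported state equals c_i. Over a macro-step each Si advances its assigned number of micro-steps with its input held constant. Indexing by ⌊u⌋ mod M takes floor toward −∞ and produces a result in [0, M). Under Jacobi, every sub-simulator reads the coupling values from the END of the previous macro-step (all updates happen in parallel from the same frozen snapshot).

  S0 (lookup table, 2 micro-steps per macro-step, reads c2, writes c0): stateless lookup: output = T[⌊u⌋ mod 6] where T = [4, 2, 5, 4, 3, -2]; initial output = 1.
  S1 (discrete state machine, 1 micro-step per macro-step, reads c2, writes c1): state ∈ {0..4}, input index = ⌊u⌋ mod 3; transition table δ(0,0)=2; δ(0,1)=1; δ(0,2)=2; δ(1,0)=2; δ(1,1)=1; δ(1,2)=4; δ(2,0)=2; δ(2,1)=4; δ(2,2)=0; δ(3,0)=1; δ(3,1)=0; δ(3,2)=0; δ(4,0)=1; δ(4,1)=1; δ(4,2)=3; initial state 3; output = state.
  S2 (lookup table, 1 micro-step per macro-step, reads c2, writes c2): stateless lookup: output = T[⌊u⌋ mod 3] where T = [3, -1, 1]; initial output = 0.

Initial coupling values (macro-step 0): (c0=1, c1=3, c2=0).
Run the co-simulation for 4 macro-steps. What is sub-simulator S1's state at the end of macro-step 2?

S1 state at macro-step 2 = 2

macro 1: S0 reads c2=0 → after 2×micro: 4; S1 reads c2=0 → after 1×micro: 1; S2 reads c2=0 → after 1×micro: 3 ⇒ (c0=4, c1=1, c2=3)
macro 2: S0 reads c2=3 → after 2×micro: 4; S1 reads c2=3 → after 1×micro: 2; S2 reads c2=3 → after 1×micro: 3 ⇒ (c0=4, c1=2, c2=3)
macro 3: S0 reads c2=3 → after 2×micro: 4; S1 reads c2=3 → after 1×micro: 2; S2 reads c2=3 → after 1×micro: 3 ⇒ (c0=4, c1=2, c2=3)
macro 4: S0 reads c2=3 → after 2×micro: 4; S1 reads c2=3 → after 1×micro: 2; S2 reads c2=3 → after 1×micro: 3 ⇒ (c0=4, c1=2, c2=3)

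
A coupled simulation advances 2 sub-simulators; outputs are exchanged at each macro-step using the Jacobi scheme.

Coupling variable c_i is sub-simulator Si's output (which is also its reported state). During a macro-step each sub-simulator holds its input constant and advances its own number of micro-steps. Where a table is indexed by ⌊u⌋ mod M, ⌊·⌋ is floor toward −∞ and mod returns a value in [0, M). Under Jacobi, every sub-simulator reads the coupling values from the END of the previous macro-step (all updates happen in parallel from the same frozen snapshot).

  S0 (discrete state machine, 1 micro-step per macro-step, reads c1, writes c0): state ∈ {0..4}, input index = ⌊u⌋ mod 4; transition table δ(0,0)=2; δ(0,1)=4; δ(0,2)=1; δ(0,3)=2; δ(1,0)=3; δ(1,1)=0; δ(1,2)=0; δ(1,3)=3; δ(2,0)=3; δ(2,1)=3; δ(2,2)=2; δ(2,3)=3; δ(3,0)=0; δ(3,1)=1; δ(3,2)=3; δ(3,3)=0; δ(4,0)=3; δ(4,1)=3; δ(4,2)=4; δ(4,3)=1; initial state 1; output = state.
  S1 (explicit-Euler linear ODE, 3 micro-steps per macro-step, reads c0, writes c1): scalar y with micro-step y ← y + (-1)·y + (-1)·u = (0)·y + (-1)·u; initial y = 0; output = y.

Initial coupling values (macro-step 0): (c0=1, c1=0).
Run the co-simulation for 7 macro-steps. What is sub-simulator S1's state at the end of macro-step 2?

macro 1: S0 reads c1=0 → after 1×micro: 3; S1 reads c0=1 → after 3×micro: -1 ⇒ (c0=3, c1=-1)
macro 2: S0 reads c1=-1 → after 1×micro: 0; S1 reads c0=3 → after 3×micro: -3 ⇒ (c0=0, c1=-3)
macro 3: S0 reads c1=-3 → after 1×micro: 4; S1 reads c0=0 → after 3×micro: 0 ⇒ (c0=4, c1=0)
macro 4: S0 reads c1=0 → after 1×micro: 3; S1 reads c0=4 → after 3×micro: -4 ⇒ (c0=3, c1=-4)
macro 5: S0 reads c1=-4 → after 1×micro: 0; S1 reads c0=3 → after 3×micro: -3 ⇒ (c0=0, c1=-3)
macro 6: S0 reads c1=-3 → after 1×micro: 4; S1 reads c0=0 → after 3×micro: 0 ⇒ (c0=4, c1=0)
macro 7: S0 reads c1=0 → after 1×micro: 3; S1 reads c0=4 → after 3×micro: -4 ⇒ (c0=3, c1=-4)

S1 state at macro-step 2 = -3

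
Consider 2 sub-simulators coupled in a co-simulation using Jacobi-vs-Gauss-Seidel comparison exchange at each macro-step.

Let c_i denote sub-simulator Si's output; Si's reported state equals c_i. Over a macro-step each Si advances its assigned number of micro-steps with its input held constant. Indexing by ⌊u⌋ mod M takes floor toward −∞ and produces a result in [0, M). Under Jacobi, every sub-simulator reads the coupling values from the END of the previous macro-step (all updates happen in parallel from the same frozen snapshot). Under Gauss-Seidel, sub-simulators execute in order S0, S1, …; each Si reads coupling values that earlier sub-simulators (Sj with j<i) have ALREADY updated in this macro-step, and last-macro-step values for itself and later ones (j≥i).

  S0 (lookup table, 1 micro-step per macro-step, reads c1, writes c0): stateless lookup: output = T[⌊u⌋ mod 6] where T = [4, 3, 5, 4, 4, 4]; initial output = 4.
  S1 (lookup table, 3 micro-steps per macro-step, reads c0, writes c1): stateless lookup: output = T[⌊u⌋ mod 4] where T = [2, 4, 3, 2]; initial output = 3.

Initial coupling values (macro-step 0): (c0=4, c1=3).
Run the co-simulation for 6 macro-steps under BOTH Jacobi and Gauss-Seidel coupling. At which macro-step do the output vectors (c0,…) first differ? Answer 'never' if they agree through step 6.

[Jacobi] macro 1: S0 reads c1=3 → after 1×micro: 4; S1 reads c0=4 → after 3×micro: 2 ⇒ (c0=4, c1=2)
[Jacobi] macro 2: S0 reads c1=2 → after 1×micro: 5; S1 reads c0=4 → after 3×micro: 2 ⇒ (c0=5, c1=2)
[Jacobi] macro 3: S0 reads c1=2 → after 1×micro: 5; S1 reads c0=5 → after 3×micro: 4 ⇒ (c0=5, c1=4)
[Jacobi] macro 4: S0 reads c1=4 → after 1×micro: 4; S1 reads c0=5 → after 3×micro: 4 ⇒ (c0=4, c1=4)
[Jacobi] macro 5: S0 reads c1=4 → after 1×micro: 4; S1 reads c0=4 → after 3×micro: 2 ⇒ (c0=4, c1=2)
[Jacobi] macro 6: S0 reads c1=2 → after 1×micro: 5; S1 reads c0=4 → after 3×micro: 2 ⇒ (c0=5, c1=2)
[Gauss-Seidel] macro 1: S0 reads c1=3 → after 1×micro: 4; S1 reads c0=4 → after 3×micro: 2 ⇒ (c0=4, c1=2)
[Gauss-Seidel] macro 2: S0 reads c1=2 → after 1×micro: 5; S1 reads c0=5 → after 3×micro: 4 ⇒ (c0=5, c1=4)
[Gauss-Seidel] macro 3: S0 reads c1=4 → after 1×micro: 4; S1 reads c0=4 → after 3×micro: 2 ⇒ (c0=4, c1=2)
[Gauss-Seidel] macro 4: S0 reads c1=2 → after 1×micro: 5; S1 reads c0=5 → after 3×micro: 4 ⇒ (c0=5, c1=4)
[Gauss-Seidel] macro 5: S0 reads c1=4 → after 1×micro: 4; S1 reads c0=4 → after 3×micro: 2 ⇒ (c0=4, c1=2)
[Gauss-Seidel] macro 6: S0 reads c1=2 → after 1×micro: 5; S1 reads c0=5 → after 3×micro: 4 ⇒ (c0=5, c1=4)

first divergence at macro-step: 2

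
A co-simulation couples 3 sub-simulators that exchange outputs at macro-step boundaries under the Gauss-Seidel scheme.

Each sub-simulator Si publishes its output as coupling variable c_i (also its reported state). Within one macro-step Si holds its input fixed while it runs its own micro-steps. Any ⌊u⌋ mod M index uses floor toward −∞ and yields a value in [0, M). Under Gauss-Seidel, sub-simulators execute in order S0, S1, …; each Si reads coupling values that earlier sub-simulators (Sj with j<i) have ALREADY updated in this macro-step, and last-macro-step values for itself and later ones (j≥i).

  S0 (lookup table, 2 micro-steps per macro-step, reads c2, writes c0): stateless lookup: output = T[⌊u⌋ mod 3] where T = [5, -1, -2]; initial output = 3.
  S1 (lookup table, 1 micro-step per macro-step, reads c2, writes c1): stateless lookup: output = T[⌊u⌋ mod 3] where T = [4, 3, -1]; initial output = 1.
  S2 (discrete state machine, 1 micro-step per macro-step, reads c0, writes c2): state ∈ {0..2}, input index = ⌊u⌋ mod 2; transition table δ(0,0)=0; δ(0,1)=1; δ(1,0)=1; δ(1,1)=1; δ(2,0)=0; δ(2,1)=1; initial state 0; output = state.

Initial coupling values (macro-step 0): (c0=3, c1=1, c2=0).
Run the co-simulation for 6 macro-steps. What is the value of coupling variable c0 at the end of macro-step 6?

macro 1: S0 reads c2=0 → after 2×micro: 5; S1 reads c2=0 → after 1×micro: 4; S2 reads c0=5 → after 1×micro: 1 ⇒ (c0=5, c1=4, c2=1)
macro 2: S0 reads c2=1 → after 2×micro: -1; S1 reads c2=1 → after 1×micro: 3; S2 reads c0=-1 → after 1×micro: 1 ⇒ (c0=-1, c1=3, c2=1)
macro 3: S0 reads c2=1 → after 2×micro: -1; S1 reads c2=1 → after 1×micro: 3; S2 reads c0=-1 → after 1×micro: 1 ⇒ (c0=-1, c1=3, c2=1)
macro 4: S0 reads c2=1 → after 2×micro: -1; S1 reads c2=1 → after 1×micro: 3; S2 reads c0=-1 → after 1×micro: 1 ⇒ (c0=-1, c1=3, c2=1)
macro 5: S0 reads c2=1 → after 2×micro: -1; S1 reads c2=1 → after 1×micro: 3; S2 reads c0=-1 → after 1×micro: 1 ⇒ (c0=-1, c1=3, c2=1)
macro 6: S0 reads c2=1 → after 2×micro: -1; S1 reads c2=1 → after 1×micro: 3; S2 reads c0=-1 → after 1×micro: 1 ⇒ (c0=-1, c1=3, c2=1)

c0 at macro-step 6 = -1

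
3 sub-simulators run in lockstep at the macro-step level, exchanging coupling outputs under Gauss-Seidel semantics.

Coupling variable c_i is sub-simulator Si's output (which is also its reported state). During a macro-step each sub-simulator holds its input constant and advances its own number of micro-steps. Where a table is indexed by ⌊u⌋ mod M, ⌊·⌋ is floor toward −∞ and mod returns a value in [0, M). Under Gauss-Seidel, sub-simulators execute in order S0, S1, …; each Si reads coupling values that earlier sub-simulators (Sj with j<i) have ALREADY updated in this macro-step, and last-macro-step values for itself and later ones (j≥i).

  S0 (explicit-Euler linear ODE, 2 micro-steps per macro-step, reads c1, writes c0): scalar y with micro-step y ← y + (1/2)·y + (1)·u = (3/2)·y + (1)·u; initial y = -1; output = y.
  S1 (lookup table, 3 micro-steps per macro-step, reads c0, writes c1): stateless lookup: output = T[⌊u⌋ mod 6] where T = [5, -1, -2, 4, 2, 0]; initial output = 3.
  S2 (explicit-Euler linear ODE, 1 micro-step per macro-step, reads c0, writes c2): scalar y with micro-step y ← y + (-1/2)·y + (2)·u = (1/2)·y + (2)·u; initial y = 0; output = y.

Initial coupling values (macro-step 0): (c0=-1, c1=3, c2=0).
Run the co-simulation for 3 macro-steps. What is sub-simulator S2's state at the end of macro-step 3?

macro 1: S0 reads c1=3 → after 2×micro: 21/4; S1 reads c0=21/4 → after 3×micro: 0; S2 reads c0=21/4 → after 1×micro: 21/2 ⇒ (c0=21/4, c1=0, c2=21/2)
macro 2: S0 reads c1=0 → after 2×micro: 189/16; S1 reads c0=189/16 → after 3×micro: 0; S2 reads c0=189/16 → after 1×micro: 231/8 ⇒ (c0=189/16, c1=0, c2=231/8)
macro 3: S0 reads c1=0 → after 2×micro: 1701/64; S1 reads c0=1701/64 → after 3×micro: -2; S2 reads c0=1701/64 → after 1×micro: 2163/32 ⇒ (c0=1701/64, c1=-2, c2=2163/32)

S2 state at macro-step 3 = 2163/32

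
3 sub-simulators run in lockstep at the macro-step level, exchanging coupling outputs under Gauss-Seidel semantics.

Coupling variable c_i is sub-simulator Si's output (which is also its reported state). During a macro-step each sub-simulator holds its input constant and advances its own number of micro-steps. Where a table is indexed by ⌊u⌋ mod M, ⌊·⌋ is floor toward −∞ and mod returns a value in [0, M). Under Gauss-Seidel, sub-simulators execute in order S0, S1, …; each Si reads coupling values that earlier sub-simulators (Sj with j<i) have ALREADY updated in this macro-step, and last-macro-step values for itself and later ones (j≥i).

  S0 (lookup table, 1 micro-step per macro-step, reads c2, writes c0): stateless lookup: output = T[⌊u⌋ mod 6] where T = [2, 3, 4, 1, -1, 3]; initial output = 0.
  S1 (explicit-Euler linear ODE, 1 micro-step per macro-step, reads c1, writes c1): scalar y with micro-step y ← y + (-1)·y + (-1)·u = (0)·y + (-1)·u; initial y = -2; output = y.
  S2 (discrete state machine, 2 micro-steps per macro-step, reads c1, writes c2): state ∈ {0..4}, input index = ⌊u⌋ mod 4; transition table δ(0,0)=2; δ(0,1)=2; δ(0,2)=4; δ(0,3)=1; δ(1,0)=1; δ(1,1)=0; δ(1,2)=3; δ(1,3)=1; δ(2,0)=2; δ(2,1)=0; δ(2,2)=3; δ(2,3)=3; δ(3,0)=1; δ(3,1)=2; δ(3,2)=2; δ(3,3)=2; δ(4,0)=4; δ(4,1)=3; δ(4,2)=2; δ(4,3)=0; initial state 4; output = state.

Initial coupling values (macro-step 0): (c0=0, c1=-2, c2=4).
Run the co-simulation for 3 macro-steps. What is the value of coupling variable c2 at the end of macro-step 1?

macro 1: S0 reads c2=4 → after 1×micro: -1; S1 reads c1=-2 → after 1×micro: 2; S2 reads c1=2 → after 2×micro: 3 ⇒ (c0=-1, c1=2, c2=3)
macro 2: S0 reads c2=3 → after 1×micro: 1; S1 reads c1=2 → after 1×micro: -2; S2 reads c1=-2 → after 2×micro: 3 ⇒ (c0=1, c1=-2, c2=3)
macro 3: S0 reads c2=3 → after 1×micro: 1; S1 reads c1=-2 → after 1×micro: 2; S2 reads c1=2 → after 2×micro: 3 ⇒ (c0=1, c1=2, c2=3)

c2 at macro-step 1 = 3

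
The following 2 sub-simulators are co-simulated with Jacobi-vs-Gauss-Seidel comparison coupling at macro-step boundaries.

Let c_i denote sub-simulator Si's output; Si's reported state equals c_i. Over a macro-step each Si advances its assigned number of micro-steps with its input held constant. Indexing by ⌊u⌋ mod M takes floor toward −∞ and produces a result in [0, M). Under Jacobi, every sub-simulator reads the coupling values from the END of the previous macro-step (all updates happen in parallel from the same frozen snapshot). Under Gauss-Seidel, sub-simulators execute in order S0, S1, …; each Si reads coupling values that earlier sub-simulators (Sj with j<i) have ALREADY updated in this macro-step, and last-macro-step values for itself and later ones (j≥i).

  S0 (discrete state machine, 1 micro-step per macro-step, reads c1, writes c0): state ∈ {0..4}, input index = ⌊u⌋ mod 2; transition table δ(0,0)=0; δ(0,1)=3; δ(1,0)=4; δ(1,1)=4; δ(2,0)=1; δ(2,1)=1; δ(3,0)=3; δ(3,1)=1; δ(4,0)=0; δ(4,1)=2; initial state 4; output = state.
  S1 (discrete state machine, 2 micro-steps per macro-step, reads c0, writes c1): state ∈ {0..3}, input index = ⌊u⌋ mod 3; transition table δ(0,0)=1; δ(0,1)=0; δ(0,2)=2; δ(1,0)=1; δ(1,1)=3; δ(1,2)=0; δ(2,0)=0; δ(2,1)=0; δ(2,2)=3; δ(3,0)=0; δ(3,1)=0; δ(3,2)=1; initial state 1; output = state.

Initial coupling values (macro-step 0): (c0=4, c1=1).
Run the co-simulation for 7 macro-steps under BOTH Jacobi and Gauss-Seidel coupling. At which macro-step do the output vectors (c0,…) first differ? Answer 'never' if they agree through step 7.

first divergence at macro-step: 1

[Jacobi] macro 1: S0 reads c1=1 → after 1×micro: 2; S1 reads c0=4 → after 2×micro: 0 ⇒ (c0=2, c1=0)
[Jacobi] macro 2: S0 reads c1=0 → after 1×micro: 1; S1 reads c0=2 → after 2×micro: 3 ⇒ (c0=1, c1=3)
[Jacobi] macro 3: S0 reads c1=3 → after 1×micro: 4; S1 reads c0=1 → after 2×micro: 0 ⇒ (c0=4, c1=0)
[Jacobi] macro 4: S0 reads c1=0 → after 1×micro: 0; S1 reads c0=4 → after 2×micro: 0 ⇒ (c0=0, c1=0)
[Jacobi] macro 5: S0 reads c1=0 → after 1×micro: 0; S1 reads c0=0 → after 2×micro: 1 ⇒ (c0=0, c1=1)
[Jacobi] macro 6: S0 reads c1=1 → after 1×micro: 3; S1 reads c0=0 → after 2×micro: 1 ⇒ (c0=3, c1=1)
[Jacobi] macro 7: S0 reads c1=1 → after 1×micro: 1; S1 reads c0=3 → after 2×micro: 1 ⇒ (c0=1, c1=1)
[Gauss-Seidel] macro 1: S0 reads c1=1 → after 1×micro: 2; S1 reads c0=2 → after 2×micro: 2 ⇒ (c0=2, c1=2)
[Gauss-Seidel] macro 2: S0 reads c1=2 → after 1×micro: 1; S1 reads c0=1 → after 2×micro: 0 ⇒ (c0=1, c1=0)
[Gauss-Seidel] macro 3: S0 reads c1=0 → after 1×micro: 4; S1 reads c0=4 → after 2×micro: 0 ⇒ (c0=4, c1=0)
[Gauss-Seidel] macro 4: S0 reads c1=0 → after 1×micro: 0; S1 reads c0=0 → after 2×micro: 1 ⇒ (c0=0, c1=1)
[Gauss-Seidel] macro 5: S0 reads c1=1 → after 1×micro: 3; S1 reads c0=3 → after 2×micro: 1 ⇒ (c0=3, c1=1)
[Gauss-Seidel] macro 6: S0 reads c1=1 → after 1×micro: 1; S1 reads c0=1 → after 2×micro: 0 ⇒ (c0=1, c1=0)
[Gauss-Seidel] macro 7: S0 reads c1=0 → after 1×micro: 4; S1 reads c0=4 → after 2×micro: 0 ⇒ (c0=4, c1=0)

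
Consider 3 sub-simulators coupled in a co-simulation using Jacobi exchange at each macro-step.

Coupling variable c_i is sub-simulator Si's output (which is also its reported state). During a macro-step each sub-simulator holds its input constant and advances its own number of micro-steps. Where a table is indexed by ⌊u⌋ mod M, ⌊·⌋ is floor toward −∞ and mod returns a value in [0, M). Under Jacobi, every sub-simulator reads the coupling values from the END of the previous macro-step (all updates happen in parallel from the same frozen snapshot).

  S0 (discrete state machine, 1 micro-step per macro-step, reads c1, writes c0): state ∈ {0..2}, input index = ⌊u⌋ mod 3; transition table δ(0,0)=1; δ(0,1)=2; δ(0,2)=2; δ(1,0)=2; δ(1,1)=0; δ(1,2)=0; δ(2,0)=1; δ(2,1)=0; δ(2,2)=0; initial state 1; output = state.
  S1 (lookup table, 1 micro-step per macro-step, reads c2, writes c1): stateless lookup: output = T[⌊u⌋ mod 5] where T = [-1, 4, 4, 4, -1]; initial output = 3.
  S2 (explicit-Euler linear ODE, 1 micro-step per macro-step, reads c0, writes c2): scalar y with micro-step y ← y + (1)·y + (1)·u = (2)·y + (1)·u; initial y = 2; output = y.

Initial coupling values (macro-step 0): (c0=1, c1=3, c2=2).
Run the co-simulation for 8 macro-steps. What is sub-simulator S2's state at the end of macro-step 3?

S2 state at macro-step 3 = 24

macro 1: S0 reads c1=3 → after 1×micro: 2; S1 reads c2=2 → after 1×micro: 4; S2 reads c0=1 → after 1×micro: 5 ⇒ (c0=2, c1=4, c2=5)
macro 2: S0 reads c1=4 → after 1×micro: 0; S1 reads c2=5 → after 1×micro: -1; S2 reads c0=2 → after 1×micro: 12 ⇒ (c0=0, c1=-1, c2=12)
macro 3: S0 reads c1=-1 → after 1×micro: 2; S1 reads c2=12 → after 1×micro: 4; S2 reads c0=0 → after 1×micro: 24 ⇒ (c0=2, c1=4, c2=24)
macro 4: S0 reads c1=4 → after 1×micro: 0; S1 reads c2=24 → after 1×micro: -1; S2 reads c0=2 → after 1×micro: 50 ⇒ (c0=0, c1=-1, c2=50)
macro 5: S0 reads c1=-1 → after 1×micro: 2; S1 reads c2=50 → after 1×micro: -1; S2 reads c0=0 → after 1×micro: 100 ⇒ (c0=2, c1=-1, c2=100)
macro 6: S0 reads c1=-1 → after 1×micro: 0; S1 reads c2=100 → after 1×micro: -1; S2 reads c0=2 → after 1×micro: 202 ⇒ (c0=0, c1=-1, c2=202)
macro 7: S0 reads c1=-1 → after 1×micro: 2; S1 reads c2=202 → after 1×micro: 4; S2 reads c0=0 → after 1×micro: 404 ⇒ (c0=2, c1=4, c2=404)
macro 8: S0 reads c1=4 → after 1×micro: 0; S1 reads c2=404 → after 1×micro: -1; S2 reads c0=2 → after 1×micro: 810 ⇒ (c0=0, c1=-1, c2=810)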